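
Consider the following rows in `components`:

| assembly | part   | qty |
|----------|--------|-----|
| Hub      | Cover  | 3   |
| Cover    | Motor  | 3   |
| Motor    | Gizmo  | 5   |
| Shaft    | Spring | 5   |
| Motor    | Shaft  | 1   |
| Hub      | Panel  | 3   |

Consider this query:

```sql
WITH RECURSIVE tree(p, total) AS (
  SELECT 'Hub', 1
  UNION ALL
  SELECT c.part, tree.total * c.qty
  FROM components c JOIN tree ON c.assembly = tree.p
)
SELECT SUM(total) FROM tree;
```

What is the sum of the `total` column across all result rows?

115

Base: (Hub, total=1).
Iteration 1: components of {Hub} -> Cover = 1*3 = 3, Panel = 1*3 = 3.
Iteration 2: components of {Cover,Panel} -> Motor = 3*3 = 9.
Iteration 3: components of {Motor} -> Gizmo = 9*5 = 45, Shaft = 9*1 = 9.
Iteration 4: components of {Gizmo,Shaft} -> Spring = 9*5 = 45.
Iteration 5: no further components; recursion stops.
SUM(total) = 1 + 3 + 3 + 9 + 45 + 9 + 45 = 115.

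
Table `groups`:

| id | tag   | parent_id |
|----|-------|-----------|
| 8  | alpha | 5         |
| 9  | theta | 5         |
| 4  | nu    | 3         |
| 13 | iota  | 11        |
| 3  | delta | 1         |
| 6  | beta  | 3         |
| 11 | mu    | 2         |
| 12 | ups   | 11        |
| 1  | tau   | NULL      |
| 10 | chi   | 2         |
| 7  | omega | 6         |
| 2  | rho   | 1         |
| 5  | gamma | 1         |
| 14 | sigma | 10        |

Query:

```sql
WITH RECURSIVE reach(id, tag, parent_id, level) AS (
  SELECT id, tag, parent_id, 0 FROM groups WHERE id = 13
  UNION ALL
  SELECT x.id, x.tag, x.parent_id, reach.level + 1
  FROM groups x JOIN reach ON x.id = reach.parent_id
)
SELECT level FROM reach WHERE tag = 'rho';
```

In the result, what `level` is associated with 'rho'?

2

Base: id=13 (iota), parent_id=11, level 0.
Iteration 1: join on id=11 -> mu (id 11, parent_id=2, level 1).
Iteration 2: join on id=2 -> rho (id 2, parent_id=1, level 2).
Iteration 3: join on id=1 -> tau (id 1, parent_id=NULL, level 3).
Iteration 4: parent_id is NULL; no match; recursion stops.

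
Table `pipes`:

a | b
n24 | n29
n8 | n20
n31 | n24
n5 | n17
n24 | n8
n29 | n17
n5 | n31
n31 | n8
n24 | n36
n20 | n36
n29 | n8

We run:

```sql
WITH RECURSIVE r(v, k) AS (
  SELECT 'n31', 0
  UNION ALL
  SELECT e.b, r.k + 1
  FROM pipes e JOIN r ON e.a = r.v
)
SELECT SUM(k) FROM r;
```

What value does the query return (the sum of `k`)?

35

Base: (n31, k=0).
Iteration 1: edges from {n31} -> (n24, k=1), (n8, k=1).
Iteration 2: edges from {n24,n8} -> (n20, k=2), (n29, k=2), (n36, k=2), (n8, k=2).
Iteration 3: edges from {n20,n29,n36,n8} -> (n17, k=3), (n20, k=3), (n36, k=3), (n8, k=3).
Iteration 4: edges from {n17,n20,n36,n8} -> (n20, k=4), (n36, k=4).
Iteration 5: edges from {n20,n36} -> (n36, k=5).
Iteration 6: no outgoing edges from {n36}; recursion stops.
SUM(k) = 0 + 1 + 1 + 2 + 2 + 2 + 2 + 3 + 3 + 3 + 3 + 4 + 4 + 5 = 35.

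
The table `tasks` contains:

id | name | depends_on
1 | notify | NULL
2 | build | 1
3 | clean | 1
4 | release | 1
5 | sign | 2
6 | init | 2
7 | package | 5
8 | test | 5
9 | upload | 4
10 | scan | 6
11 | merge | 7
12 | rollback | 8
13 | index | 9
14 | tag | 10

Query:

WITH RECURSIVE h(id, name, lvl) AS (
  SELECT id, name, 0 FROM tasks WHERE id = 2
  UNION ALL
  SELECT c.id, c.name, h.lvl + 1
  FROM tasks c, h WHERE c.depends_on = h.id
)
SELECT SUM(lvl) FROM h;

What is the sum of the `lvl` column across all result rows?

Base: id=2 (build) at lvl 0.
Iteration 1: rows with depends_on in {2} -> sign (id 5, lvl 1), init (id 6, lvl 1).
Iteration 2: rows with depends_on in {5,6} -> package (id 7, lvl 2), test (id 8, lvl 2), scan (id 10, lvl 2).
Iteration 3: rows with depends_on in {7,8,10} -> merge (id 11, lvl 3), rollback (id 12, lvl 3), tag (id 14, lvl 3).
Iteration 4: no rows with depends_on in {11,12,14}; recursion stops.
SUM(lvl) = 0 + 1 + 1 + 2 + 2 + 2 + 3 + 3 + 3 = 17.

17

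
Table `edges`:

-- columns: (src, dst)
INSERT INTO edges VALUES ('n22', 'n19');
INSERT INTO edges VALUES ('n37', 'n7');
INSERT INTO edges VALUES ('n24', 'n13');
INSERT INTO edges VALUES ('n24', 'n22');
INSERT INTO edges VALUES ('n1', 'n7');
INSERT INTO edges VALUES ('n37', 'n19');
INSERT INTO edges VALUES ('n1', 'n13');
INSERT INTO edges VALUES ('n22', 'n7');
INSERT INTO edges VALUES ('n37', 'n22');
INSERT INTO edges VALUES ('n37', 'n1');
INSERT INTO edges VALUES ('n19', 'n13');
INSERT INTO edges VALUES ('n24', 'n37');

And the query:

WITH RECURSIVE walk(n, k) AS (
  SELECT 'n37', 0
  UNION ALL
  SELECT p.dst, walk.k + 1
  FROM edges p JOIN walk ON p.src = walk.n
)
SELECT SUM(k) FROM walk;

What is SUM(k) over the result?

Base: (n37, k=0).
Iteration 1: edges from {n37} -> (n1, k=1), (n19, k=1), (n22, k=1), (n7, k=1).
Iteration 2: edges from {n1,n19,n22,n7} -> (n13, k=2) x2, (n19, k=2), (n7, k=2) x2. [UNION ALL keeps all 5 new rows, including repeats]
Iteration 3: edges from {n13,n19,n7} -> (n13, k=3).
Iteration 4: no outgoing edges from {n13}; recursion stops.
SUM(k) = 0 + 1 + 1 + 1 + 1 + 2 + 2 + 2 + 2 + 2 + 3 = 17.

17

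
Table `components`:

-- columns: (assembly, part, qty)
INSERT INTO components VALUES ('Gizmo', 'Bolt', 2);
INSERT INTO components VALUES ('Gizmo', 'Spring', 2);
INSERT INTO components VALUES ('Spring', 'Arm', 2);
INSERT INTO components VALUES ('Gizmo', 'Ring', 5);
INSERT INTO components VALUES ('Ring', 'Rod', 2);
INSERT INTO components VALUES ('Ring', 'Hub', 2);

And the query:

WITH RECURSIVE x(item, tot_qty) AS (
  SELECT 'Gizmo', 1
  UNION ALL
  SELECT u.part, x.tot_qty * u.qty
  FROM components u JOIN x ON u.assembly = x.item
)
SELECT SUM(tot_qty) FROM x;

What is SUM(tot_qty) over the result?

Base: (Gizmo, tot_qty=1).
Iteration 1: components of {Gizmo} -> Bolt = 1*2 = 2, Ring = 1*5 = 5, Spring = 1*2 = 2.
Iteration 2: components of {Bolt,Ring,Spring} -> Arm = 2*2 = 4, Hub = 5*2 = 10, Rod = 5*2 = 10.
Iteration 3: no further components; recursion stops.
SUM(tot_qty) = 1 + 2 + 2 + 5 + 4 + 10 + 10 = 34.

34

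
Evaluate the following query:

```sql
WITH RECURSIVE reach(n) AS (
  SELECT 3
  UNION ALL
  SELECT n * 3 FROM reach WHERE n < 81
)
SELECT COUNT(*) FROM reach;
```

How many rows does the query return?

4

Base: n=3.
Iteration 1: 3 < 81 holds -> n = 3 * 3 = 9.
Iteration 2: 9 < 81 holds -> n = 9 * 3 = 27.
Iteration 3: 27 < 81 holds -> n = 27 * 3 = 81.
Iteration 4: 81 < 81 fails; recursion stops.
Total rows emitted: 4.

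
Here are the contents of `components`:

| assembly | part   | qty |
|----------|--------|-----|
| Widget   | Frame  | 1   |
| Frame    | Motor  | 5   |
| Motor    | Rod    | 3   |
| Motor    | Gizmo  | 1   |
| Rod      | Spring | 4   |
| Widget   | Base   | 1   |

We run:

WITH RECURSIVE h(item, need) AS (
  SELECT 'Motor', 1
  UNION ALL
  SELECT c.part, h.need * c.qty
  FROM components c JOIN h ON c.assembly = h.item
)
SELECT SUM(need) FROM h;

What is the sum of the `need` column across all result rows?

17

Base: (Motor, need=1).
Iteration 1: components of {Motor} -> Gizmo = 1*1 = 1, Rod = 1*3 = 3.
Iteration 2: components of {Gizmo,Rod} -> Spring = 3*4 = 12.
Iteration 3: no further components; recursion stops.
SUM(need) = 1 + 3 + 1 + 12 = 17.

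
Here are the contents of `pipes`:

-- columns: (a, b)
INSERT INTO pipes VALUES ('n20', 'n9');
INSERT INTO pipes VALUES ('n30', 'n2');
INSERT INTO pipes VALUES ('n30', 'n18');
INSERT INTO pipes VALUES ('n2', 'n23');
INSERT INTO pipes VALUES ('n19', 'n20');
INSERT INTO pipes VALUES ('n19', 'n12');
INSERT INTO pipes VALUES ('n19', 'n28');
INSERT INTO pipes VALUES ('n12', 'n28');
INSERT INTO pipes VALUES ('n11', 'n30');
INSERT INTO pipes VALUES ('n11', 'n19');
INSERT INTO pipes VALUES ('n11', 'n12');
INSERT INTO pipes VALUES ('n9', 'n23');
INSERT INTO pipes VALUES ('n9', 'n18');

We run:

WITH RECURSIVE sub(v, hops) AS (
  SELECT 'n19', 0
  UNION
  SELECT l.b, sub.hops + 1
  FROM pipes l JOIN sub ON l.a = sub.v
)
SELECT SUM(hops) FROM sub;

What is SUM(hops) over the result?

13

Base: (n19, hops=0).
Iteration 1: edges from {n19} -> (n12, hops=1), (n20, hops=1), (n28, hops=1).
Iteration 2: edges from {n12,n20,n28} -> (n28, hops=2), (n9, hops=2).
Iteration 3: edges from {n28,n9} -> (n18, hops=3), (n23, hops=3).
Iteration 4: no outgoing edges from {n18,n23}; recursion stops.
SUM(hops) = 0 + 1 + 1 + 1 + 2 + 2 + 3 + 3 = 13.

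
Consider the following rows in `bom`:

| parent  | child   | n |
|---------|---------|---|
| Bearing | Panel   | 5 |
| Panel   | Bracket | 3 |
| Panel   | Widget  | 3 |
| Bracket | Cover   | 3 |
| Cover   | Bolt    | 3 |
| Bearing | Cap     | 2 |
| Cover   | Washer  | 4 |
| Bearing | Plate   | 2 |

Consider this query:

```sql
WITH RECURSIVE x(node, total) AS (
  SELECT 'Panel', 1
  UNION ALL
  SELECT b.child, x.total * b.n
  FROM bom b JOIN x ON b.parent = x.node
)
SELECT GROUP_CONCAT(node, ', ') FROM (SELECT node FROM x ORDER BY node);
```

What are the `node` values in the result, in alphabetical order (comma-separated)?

Bolt, Bracket, Cover, Panel, Washer, Widget

Base: (Panel, total=1).
Iteration 1: components of {Panel} -> Bracket = 1*3 = 3, Widget = 1*3 = 3.
Iteration 2: components of {Bracket,Widget} -> Cover = 3*3 = 9.
Iteration 3: components of {Cover} -> Bolt = 9*3 = 27, Washer = 9*4 = 36.
Iteration 4: no further components; recursion stops.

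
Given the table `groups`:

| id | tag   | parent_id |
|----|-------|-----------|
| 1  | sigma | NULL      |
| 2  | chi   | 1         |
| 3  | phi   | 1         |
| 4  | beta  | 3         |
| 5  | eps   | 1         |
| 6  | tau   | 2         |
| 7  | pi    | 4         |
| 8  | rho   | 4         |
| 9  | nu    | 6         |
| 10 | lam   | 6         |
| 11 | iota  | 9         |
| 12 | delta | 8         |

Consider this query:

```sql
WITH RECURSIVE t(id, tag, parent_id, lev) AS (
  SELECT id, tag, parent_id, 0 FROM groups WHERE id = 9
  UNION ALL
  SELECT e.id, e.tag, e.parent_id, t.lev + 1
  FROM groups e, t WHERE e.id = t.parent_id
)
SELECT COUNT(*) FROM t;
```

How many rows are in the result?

Base: id=9 (nu), parent_id=6, lev 0.
Iteration 1: join on id=6 -> tau (id 6, parent_id=2, lev 1).
Iteration 2: join on id=2 -> chi (id 2, parent_id=1, lev 2).
Iteration 3: join on id=1 -> sigma (id 1, parent_id=NULL, lev 3).
Iteration 4: parent_id is NULL; no match; recursion stops.
Total rows emitted: 4.

4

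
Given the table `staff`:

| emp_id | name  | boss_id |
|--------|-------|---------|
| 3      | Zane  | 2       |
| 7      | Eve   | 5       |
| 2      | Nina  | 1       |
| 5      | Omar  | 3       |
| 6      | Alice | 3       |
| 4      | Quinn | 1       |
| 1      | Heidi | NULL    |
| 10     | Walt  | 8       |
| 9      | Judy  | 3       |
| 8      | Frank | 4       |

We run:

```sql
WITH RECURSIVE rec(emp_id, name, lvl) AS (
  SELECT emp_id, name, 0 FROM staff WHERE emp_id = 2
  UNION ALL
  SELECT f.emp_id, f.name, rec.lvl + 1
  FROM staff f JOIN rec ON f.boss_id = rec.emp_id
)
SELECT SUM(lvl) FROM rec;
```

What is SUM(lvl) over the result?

10

Base: emp_id=2 (Nina) at lvl 0.
Iteration 1: rows with boss_id in {2} -> Zane (id 3, lvl 1).
Iteration 2: rows with boss_id in {3} -> Omar (id 5, lvl 2), Alice (id 6, lvl 2), Judy (id 9, lvl 2).
Iteration 3: rows with boss_id in {5,6,9} -> Eve (id 7, lvl 3).
Iteration 4: no rows with boss_id in {7}; recursion stops.
SUM(lvl) = 0 + 1 + 2 + 2 + 2 + 3 = 10.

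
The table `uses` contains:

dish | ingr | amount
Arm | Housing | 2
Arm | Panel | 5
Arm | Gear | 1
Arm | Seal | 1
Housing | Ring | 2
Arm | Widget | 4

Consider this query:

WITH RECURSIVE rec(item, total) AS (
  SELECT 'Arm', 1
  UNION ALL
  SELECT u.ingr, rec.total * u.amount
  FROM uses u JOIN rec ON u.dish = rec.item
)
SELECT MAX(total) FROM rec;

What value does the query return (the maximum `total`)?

Base: (Arm, total=1).
Iteration 1: components of {Arm} -> Gear = 1*1 = 1, Housing = 1*2 = 2, Panel = 1*5 = 5, Seal = 1*1 = 1, Widget = 1*4 = 4.
Iteration 2: components of {Gear,Housing,Panel,Seal,Widget} -> Ring = 2*2 = 4.
Iteration 3: no further components; recursion stops.
total values: 1, 2, 5, 1, 1, 4, 4; the maximum is 5.

5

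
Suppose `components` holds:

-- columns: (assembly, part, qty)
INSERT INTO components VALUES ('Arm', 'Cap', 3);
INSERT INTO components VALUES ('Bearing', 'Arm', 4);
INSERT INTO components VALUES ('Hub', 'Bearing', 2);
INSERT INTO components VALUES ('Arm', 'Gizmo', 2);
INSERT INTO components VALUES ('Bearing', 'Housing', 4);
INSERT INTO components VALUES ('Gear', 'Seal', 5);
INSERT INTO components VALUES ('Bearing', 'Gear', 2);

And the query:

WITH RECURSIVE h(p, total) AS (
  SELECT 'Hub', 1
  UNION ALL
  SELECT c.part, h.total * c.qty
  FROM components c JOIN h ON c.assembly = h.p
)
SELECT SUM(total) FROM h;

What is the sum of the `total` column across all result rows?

Base: (Hub, total=1).
Iteration 1: components of {Hub} -> Bearing = 1*2 = 2.
Iteration 2: components of {Bearing} -> Arm = 2*4 = 8, Gear = 2*2 = 4, Housing = 2*4 = 8.
Iteration 3: components of {Arm,Gear,Housing} -> Cap = 8*3 = 24, Gizmo = 8*2 = 16, Seal = 4*5 = 20.
Iteration 4: no further components; recursion stops.
SUM(total) = 1 + 2 + 8 + 4 + 8 + 16 + 24 + 20 = 83.

83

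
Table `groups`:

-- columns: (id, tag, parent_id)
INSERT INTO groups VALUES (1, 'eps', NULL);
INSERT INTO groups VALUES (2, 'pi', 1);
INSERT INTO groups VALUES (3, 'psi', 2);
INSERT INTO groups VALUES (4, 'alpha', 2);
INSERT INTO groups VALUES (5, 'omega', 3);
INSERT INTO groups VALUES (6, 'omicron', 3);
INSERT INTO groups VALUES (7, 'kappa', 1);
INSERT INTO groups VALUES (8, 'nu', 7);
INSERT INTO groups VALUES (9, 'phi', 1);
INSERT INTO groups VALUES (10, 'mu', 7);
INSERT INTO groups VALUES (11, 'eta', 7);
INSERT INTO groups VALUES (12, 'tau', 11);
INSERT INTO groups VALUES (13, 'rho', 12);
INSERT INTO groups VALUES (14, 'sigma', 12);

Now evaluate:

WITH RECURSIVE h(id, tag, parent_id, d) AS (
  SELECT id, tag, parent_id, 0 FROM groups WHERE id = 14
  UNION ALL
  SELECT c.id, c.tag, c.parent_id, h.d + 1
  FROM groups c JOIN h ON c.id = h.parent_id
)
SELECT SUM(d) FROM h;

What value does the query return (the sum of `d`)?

10

Base: id=14 (sigma), parent_id=12, d 0.
Iteration 1: join on id=12 -> tau (id 12, parent_id=11, d 1).
Iteration 2: join on id=11 -> eta (id 11, parent_id=7, d 2).
Iteration 3: join on id=7 -> kappa (id 7, parent_id=1, d 3).
Iteration 4: join on id=1 -> eps (id 1, parent_id=NULL, d 4).
Iteration 5: parent_id is NULL; no match; recursion stops.
SUM(d) = 0 + 1 + 2 + 3 + 4 = 10.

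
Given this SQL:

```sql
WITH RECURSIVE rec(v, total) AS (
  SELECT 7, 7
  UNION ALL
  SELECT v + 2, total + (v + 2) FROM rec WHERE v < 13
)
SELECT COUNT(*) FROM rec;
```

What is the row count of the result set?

Base: v=7, total=7.
Iteration 1: 7 < 13 holds -> v = 7 + 2 = 9, total = 7 + 9 = 16.
Iteration 2: 9 < 13 holds -> v = 9 + 2 = 11, total = 16 + 11 = 27.
Iteration 3: 11 < 13 holds -> v = 11 + 2 = 13, total = 27 + 13 = 40.
Iteration 4: 13 < 13 fails; recursion stops.
Total rows emitted: 4.

4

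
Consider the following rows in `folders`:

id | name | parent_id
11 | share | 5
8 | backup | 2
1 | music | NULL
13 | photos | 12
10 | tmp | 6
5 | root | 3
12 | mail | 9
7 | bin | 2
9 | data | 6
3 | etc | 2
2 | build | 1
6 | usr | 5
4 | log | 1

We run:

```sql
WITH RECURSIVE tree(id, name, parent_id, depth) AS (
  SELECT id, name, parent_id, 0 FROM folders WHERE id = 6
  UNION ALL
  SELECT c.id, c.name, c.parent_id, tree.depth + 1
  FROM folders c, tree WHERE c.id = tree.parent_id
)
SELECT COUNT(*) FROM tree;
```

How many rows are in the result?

5

Base: id=6 (usr), parent_id=5, depth 0.
Iteration 1: join on id=5 -> root (id 5, parent_id=3, depth 1).
Iteration 2: join on id=3 -> etc (id 3, parent_id=2, depth 2).
Iteration 3: join on id=2 -> build (id 2, parent_id=1, depth 3).
Iteration 4: join on id=1 -> music (id 1, parent_id=NULL, depth 4).
Iteration 5: parent_id is NULL; no match; recursion stops.
Total rows emitted: 5.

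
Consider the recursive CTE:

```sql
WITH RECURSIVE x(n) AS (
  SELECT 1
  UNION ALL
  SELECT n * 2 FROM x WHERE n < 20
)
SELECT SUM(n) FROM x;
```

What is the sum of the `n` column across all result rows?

63

Base: n=1.
Iteration 1: 1 < 20 holds -> n = 1 * 2 = 2.
Iteration 2: 2 < 20 holds -> n = 2 * 2 = 4.
Iteration 3: 4 < 20 holds -> n = 4 * 2 = 8.
Iteration 4: 8 < 20 holds -> n = 8 * 2 = 16.
Iteration 5: 16 < 20 holds -> n = 16 * 2 = 32.
Iteration 6: 32 < 20 fails; recursion stops.
SUM(n) = 1 + 2 + 4 + 8 + 16 + 32 = 63.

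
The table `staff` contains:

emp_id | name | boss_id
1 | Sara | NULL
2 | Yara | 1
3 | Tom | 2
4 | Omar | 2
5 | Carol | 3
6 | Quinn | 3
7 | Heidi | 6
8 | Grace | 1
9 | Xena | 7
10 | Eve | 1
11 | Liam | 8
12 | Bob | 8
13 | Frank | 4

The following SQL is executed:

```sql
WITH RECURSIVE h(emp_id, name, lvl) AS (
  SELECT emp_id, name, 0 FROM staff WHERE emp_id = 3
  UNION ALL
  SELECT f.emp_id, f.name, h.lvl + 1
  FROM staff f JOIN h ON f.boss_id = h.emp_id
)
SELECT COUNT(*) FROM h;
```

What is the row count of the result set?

Base: emp_id=3 (Tom) at lvl 0.
Iteration 1: rows with boss_id in {3} -> Carol (id 5, lvl 1), Quinn (id 6, lvl 1).
Iteration 2: rows with boss_id in {5,6} -> Heidi (id 7, lvl 2).
Iteration 3: rows with boss_id in {7} -> Xena (id 9, lvl 3).
Iteration 4: no rows with boss_id in {9}; recursion stops.
Total rows emitted: 5.

5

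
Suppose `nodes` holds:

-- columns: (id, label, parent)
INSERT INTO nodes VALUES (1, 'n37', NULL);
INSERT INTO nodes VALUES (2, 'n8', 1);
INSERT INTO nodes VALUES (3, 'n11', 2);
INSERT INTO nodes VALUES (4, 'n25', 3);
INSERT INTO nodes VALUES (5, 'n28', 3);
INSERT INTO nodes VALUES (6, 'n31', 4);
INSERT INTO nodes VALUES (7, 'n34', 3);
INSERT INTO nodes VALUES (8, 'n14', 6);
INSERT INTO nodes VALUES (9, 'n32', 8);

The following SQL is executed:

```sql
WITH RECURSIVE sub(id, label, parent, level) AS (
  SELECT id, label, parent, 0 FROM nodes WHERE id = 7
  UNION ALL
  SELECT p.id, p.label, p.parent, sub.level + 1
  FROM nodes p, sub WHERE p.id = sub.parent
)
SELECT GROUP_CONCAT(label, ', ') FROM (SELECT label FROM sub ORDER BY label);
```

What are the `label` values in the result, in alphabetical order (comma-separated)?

n11, n34, n37, n8

Base: id=7 (n34), parent=3, level 0.
Iteration 1: join on id=3 -> n11 (id 3, parent=2, level 1).
Iteration 2: join on id=2 -> n8 (id 2, parent=1, level 2).
Iteration 3: join on id=1 -> n37 (id 1, parent=NULL, level 3).
Iteration 4: parent is NULL; no match; recursion stops.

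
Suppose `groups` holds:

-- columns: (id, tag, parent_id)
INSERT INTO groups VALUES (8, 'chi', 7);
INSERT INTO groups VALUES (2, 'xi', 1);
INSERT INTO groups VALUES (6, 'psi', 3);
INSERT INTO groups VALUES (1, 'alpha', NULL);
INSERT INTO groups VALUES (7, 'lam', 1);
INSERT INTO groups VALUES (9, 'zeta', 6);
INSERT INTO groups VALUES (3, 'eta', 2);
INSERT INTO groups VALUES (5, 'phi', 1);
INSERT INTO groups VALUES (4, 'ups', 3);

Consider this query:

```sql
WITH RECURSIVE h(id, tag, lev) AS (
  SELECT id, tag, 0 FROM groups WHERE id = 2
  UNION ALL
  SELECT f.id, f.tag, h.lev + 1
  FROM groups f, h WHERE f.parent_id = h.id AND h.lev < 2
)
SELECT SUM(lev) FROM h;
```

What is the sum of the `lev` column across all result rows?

Base: id=2 (xi) at lev 0.
Iteration 1: rows with parent_id in {2} -> eta (id 3, lev 1).
Iteration 2: rows with parent_id in {3} -> ups (id 4, lev 2), psi (id 6, lev 2).
Iteration 3: lev < 2 fails for all current rows; recursion stops.
SUM(lev) = 0 + 1 + 2 + 2 = 5.

5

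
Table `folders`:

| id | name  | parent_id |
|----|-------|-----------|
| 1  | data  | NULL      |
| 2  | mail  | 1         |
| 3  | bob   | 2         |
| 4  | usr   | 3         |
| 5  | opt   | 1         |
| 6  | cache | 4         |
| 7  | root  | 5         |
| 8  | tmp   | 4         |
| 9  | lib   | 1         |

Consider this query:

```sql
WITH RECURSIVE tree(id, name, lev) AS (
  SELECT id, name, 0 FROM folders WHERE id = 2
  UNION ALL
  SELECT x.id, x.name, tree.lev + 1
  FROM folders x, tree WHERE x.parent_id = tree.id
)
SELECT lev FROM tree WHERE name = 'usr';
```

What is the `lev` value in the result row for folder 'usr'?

2

Base: id=2 (mail) at lev 0.
Iteration 1: rows with parent_id in {2} -> bob (id 3, lev 1).
Iteration 2: rows with parent_id in {3} -> usr (id 4, lev 2).
Iteration 3: rows with parent_id in {4} -> cache (id 6, lev 3), tmp (id 8, lev 3).
Iteration 4: no rows with parent_id in {6,8}; recursion stops.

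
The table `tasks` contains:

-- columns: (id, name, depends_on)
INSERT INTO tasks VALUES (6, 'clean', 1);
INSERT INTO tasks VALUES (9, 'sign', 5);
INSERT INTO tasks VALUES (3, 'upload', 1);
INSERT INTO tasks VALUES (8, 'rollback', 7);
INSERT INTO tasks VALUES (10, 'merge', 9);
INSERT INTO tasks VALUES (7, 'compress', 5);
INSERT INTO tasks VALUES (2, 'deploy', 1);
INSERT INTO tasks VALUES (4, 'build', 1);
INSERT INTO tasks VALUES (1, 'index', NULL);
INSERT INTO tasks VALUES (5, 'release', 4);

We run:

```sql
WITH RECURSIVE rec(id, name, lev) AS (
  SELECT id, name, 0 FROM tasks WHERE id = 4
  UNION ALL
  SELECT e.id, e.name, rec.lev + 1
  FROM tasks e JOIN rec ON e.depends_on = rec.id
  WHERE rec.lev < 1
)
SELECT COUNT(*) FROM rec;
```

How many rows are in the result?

2

Base: id=4 (build) at lev 0.
Iteration 1: rows with depends_on in {4} -> release (id 5, lev 1).
Iteration 2: lev < 1 fails for all current rows; recursion stops.
Total rows emitted: 2.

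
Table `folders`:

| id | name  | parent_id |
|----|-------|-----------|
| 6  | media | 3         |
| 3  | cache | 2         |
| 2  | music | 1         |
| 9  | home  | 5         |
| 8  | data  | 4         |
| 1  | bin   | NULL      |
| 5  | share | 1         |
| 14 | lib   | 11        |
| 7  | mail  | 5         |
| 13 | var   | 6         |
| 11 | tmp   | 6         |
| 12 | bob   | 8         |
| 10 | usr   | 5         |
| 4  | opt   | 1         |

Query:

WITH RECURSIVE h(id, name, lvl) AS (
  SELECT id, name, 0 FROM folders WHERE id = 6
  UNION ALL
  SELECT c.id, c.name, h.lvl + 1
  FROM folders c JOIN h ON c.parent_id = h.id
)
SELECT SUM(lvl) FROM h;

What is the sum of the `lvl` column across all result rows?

4

Base: id=6 (media) at lvl 0.
Iteration 1: rows with parent_id in {6} -> tmp (id 11, lvl 1), var (id 13, lvl 1).
Iteration 2: rows with parent_id in {11,13} -> lib (id 14, lvl 2).
Iteration 3: no rows with parent_id in {14}; recursion stops.
SUM(lvl) = 0 + 1 + 1 + 2 = 4.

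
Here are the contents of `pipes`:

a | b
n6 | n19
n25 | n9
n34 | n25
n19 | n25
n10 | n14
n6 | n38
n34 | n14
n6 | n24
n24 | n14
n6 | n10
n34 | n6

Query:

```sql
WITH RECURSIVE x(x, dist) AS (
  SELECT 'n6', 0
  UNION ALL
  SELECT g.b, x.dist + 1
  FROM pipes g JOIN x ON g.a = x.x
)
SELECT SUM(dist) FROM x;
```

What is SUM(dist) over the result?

13

Base: (n6, dist=0).
Iteration 1: edges from {n6} -> (n10, dist=1), (n19, dist=1), (n24, dist=1), (n38, dist=1).
Iteration 2: edges from {n10,n19,n24,n38} -> (n14, dist=2) x2, (n25, dist=2). [UNION ALL keeps all 3 new rows, including repeats]
Iteration 3: edges from {n14,n25} -> (n9, dist=3).
Iteration 4: no outgoing edges from {n9}; recursion stops.
SUM(dist) = 0 + 1 + 1 + 1 + 1 + 2 + 2 + 2 + 3 = 13.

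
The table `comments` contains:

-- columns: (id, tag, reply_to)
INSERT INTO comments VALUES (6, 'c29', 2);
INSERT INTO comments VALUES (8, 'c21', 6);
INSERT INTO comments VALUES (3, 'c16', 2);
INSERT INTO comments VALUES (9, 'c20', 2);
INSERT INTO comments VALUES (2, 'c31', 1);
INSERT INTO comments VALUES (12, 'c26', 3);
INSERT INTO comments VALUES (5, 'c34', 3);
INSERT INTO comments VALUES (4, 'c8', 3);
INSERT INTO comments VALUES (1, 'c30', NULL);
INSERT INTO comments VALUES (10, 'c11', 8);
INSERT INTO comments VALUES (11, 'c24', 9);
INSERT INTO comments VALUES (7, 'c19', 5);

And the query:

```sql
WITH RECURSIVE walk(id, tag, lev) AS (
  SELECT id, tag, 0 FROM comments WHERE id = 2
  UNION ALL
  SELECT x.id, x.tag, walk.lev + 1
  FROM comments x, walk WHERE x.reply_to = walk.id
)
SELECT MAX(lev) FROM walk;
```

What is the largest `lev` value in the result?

3

Base: id=2 (c31) at lev 0.
Iteration 1: rows with reply_to in {2} -> c16 (id 3, lev 1), c29 (id 6, lev 1), c20 (id 9, lev 1).
Iteration 2: rows with reply_to in {3,6,9} -> c8 (id 4, lev 2), c34 (id 5, lev 2), c21 (id 8, lev 2), c24 (id 11, lev 2), c26 (id 12, lev 2).
Iteration 3: rows with reply_to in {4,5,8,11,12} -> c19 (id 7, lev 3), c11 (id 10, lev 3).
Iteration 4: no rows with reply_to in {7,10}; recursion stops.
lev values: 0, 1, 1, 1, 2, 2, 2, 2, 2, 3, 3; the maximum is 3.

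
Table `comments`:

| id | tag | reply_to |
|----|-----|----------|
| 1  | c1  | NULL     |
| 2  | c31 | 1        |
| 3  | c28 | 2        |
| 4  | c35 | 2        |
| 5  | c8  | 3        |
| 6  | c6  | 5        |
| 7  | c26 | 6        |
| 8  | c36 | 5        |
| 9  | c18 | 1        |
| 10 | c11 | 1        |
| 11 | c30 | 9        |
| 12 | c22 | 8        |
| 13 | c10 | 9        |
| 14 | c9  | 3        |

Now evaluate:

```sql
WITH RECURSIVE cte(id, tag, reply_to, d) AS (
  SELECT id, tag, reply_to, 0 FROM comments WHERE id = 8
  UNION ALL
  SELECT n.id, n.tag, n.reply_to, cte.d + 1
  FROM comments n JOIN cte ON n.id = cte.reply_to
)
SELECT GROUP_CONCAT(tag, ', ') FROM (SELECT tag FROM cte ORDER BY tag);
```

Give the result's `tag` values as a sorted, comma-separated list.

Base: id=8 (c36), reply_to=5, d 0.
Iteration 1: join on id=5 -> c8 (id 5, reply_to=3, d 1).
Iteration 2: join on id=3 -> c28 (id 3, reply_to=2, d 2).
Iteration 3: join on id=2 -> c31 (id 2, reply_to=1, d 3).
Iteration 4: join on id=1 -> c1 (id 1, reply_to=NULL, d 4).
Iteration 5: reply_to is NULL; no match; recursion stops.

c1, c28, c31, c36, c8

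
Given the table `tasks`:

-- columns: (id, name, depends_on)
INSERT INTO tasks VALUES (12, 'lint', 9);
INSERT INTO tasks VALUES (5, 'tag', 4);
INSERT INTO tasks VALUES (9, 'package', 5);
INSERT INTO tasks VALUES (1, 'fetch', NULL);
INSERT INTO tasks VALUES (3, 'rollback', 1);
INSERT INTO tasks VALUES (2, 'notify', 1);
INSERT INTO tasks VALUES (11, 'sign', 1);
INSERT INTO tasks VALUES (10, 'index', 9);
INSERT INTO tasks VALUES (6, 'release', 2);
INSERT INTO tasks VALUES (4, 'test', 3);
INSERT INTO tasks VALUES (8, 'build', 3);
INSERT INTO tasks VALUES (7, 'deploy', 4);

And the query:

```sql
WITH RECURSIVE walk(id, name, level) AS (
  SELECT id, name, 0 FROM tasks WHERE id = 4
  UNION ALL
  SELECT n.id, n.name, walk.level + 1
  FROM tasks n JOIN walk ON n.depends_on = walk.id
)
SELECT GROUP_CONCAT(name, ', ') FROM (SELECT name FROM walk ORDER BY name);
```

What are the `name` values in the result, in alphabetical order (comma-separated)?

Base: id=4 (test) at level 0.
Iteration 1: rows with depends_on in {4} -> tag (id 5, level 1), deploy (id 7, level 1).
Iteration 2: rows with depends_on in {5,7} -> package (id 9, level 2).
Iteration 3: rows with depends_on in {9} -> index (id 10, level 3), lint (id 12, level 3).
Iteration 4: no rows with depends_on in {10,12}; recursion stops.

deploy, index, lint, package, tag, test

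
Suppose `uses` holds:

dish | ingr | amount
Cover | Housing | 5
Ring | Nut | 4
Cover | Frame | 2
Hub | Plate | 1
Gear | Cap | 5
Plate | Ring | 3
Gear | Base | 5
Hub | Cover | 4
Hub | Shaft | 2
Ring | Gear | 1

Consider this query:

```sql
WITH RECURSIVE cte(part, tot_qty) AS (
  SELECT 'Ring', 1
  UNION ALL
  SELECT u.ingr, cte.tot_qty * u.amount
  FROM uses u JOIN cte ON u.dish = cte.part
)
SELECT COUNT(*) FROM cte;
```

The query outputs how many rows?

5

Base: (Ring, tot_qty=1).
Iteration 1: components of {Ring} -> Gear = 1*1 = 1, Nut = 1*4 = 4.
Iteration 2: components of {Gear,Nut} -> Base = 1*5 = 5, Cap = 1*5 = 5.
Iteration 3: no further components; recursion stops.
Total rows emitted: 5.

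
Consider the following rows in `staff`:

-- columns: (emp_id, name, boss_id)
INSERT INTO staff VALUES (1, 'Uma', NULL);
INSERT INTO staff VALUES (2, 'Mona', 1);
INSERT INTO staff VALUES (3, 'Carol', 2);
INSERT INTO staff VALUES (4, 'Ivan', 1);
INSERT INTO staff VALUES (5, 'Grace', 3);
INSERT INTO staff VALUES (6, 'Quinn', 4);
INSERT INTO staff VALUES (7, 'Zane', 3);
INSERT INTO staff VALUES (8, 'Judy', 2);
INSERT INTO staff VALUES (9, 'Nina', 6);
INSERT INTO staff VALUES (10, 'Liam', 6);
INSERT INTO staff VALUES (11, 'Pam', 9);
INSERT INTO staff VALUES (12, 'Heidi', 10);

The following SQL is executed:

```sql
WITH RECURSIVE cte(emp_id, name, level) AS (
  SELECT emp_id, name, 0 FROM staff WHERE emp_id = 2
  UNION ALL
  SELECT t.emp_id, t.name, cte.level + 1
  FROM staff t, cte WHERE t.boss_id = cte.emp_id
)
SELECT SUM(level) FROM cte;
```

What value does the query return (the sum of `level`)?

6

Base: emp_id=2 (Mona) at level 0.
Iteration 1: rows with boss_id in {2} -> Carol (id 3, level 1), Judy (id 8, level 1).
Iteration 2: rows with boss_id in {3,8} -> Grace (id 5, level 2), Zane (id 7, level 2).
Iteration 3: no rows with boss_id in {5,7}; recursion stops.
SUM(level) = 0 + 1 + 1 + 2 + 2 = 6.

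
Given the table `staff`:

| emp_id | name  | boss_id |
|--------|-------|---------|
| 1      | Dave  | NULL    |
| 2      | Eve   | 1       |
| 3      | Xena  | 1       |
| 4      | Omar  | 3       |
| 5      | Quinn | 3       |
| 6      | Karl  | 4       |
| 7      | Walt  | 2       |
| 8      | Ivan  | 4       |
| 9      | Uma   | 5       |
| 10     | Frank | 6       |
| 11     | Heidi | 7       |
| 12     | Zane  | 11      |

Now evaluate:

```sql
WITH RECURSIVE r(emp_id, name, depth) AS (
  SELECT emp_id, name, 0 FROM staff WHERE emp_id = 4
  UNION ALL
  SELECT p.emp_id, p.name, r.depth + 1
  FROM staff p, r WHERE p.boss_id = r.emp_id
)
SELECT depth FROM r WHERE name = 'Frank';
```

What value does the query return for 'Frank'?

2

Base: emp_id=4 (Omar) at depth 0.
Iteration 1: rows with boss_id in {4} -> Karl (id 6, depth 1), Ivan (id 8, depth 1).
Iteration 2: rows with boss_id in {6,8} -> Frank (id 10, depth 2).
Iteration 3: no rows with boss_id in {10}; recursion stops.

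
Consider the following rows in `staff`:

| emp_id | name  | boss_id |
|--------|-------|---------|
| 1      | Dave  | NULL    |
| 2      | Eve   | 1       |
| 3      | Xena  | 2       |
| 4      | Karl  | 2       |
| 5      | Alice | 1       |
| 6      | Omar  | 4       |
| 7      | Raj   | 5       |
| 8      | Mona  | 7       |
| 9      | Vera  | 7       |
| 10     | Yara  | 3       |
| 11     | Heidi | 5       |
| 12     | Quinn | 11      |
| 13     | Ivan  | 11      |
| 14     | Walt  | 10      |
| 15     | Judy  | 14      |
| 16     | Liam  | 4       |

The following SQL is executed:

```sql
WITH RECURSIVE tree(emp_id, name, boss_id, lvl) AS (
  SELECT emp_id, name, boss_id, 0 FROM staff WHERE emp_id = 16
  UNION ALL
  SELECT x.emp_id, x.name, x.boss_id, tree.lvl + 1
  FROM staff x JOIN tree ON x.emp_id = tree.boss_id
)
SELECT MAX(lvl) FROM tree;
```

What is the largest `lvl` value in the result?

3

Base: emp_id=16 (Liam), boss_id=4, lvl 0.
Iteration 1: join on emp_id=4 -> Karl (id 4, boss_id=2, lvl 1).
Iteration 2: join on emp_id=2 -> Eve (id 2, boss_id=1, lvl 2).
Iteration 3: join on emp_id=1 -> Dave (id 1, boss_id=NULL, lvl 3).
Iteration 4: boss_id is NULL; no match; recursion stops.
lvl values: 0, 1, 2, 3; the maximum is 3.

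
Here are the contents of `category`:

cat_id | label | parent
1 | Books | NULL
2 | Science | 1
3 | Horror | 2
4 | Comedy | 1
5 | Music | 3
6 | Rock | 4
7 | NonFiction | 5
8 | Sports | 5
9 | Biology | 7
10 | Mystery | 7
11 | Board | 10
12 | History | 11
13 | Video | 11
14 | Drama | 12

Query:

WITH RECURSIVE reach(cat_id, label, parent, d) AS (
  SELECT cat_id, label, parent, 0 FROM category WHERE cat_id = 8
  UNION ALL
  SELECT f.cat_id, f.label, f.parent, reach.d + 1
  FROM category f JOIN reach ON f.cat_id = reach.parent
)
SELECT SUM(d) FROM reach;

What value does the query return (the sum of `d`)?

10

Base: cat_id=8 (Sports), parent=5, d 0.
Iteration 1: join on cat_id=5 -> Music (id 5, parent=3, d 1).
Iteration 2: join on cat_id=3 -> Horror (id 3, parent=2, d 2).
Iteration 3: join on cat_id=2 -> Science (id 2, parent=1, d 3).
Iteration 4: join on cat_id=1 -> Books (id 1, parent=NULL, d 4).
Iteration 5: parent is NULL; no match; recursion stops.
SUM(d) = 0 + 1 + 2 + 3 + 4 = 10.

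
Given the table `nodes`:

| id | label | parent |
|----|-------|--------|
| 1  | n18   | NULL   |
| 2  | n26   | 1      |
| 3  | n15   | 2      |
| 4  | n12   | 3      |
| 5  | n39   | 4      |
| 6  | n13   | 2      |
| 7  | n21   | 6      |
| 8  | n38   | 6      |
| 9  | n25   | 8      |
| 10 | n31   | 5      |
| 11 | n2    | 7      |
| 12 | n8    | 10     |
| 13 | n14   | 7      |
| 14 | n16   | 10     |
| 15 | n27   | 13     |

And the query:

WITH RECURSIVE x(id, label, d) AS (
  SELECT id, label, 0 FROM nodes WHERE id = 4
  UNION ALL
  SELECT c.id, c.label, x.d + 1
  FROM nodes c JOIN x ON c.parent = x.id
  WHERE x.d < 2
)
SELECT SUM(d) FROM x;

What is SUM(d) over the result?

Base: id=4 (n12) at d 0.
Iteration 1: rows with parent in {4} -> n39 (id 5, d 1).
Iteration 2: rows with parent in {5} -> n31 (id 10, d 2).
Iteration 3: d < 2 fails for all current rows; recursion stops.
SUM(d) = 0 + 1 + 2 = 3.

3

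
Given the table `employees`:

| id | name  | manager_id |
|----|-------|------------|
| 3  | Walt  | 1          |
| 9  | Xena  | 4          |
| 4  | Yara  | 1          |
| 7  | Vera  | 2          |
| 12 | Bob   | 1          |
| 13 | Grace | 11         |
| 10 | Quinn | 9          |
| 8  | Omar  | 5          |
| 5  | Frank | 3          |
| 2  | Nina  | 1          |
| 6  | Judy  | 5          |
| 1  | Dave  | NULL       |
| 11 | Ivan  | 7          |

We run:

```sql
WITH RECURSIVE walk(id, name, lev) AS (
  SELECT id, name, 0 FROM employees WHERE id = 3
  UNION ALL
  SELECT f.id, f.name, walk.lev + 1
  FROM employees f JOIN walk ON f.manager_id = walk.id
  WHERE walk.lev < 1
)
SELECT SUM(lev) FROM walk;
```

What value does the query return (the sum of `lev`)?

1

Base: id=3 (Walt) at lev 0.
Iteration 1: rows with manager_id in {3} -> Frank (id 5, lev 1).
Iteration 2: lev < 1 fails for all current rows; recursion stops.
SUM(lev) = 0 + 1 = 1.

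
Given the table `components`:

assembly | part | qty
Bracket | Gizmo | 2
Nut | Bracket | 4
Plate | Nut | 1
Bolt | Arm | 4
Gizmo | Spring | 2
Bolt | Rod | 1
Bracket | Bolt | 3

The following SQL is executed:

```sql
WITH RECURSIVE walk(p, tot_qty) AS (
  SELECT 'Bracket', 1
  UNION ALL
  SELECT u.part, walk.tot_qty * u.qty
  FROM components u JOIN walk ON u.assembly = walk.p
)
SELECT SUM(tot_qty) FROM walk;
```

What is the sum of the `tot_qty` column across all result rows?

25

Base: (Bracket, tot_qty=1).
Iteration 1: components of {Bracket} -> Bolt = 1*3 = 3, Gizmo = 1*2 = 2.
Iteration 2: components of {Bolt,Gizmo} -> Arm = 3*4 = 12, Rod = 3*1 = 3, Spring = 2*2 = 4.
Iteration 3: no further components; recursion stops.
SUM(tot_qty) = 1 + 2 + 3 + 4 + 3 + 12 = 25.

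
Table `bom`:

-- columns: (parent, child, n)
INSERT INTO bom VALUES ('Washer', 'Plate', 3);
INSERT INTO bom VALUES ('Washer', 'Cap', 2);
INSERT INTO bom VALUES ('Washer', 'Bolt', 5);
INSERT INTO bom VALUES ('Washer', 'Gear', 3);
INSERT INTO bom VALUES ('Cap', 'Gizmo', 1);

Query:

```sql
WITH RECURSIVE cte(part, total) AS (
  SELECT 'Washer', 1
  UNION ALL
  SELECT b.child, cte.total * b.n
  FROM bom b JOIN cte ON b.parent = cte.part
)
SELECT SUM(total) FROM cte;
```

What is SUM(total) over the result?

Base: (Washer, total=1).
Iteration 1: components of {Washer} -> Bolt = 1*5 = 5, Cap = 1*2 = 2, Gear = 1*3 = 3, Plate = 1*3 = 3.
Iteration 2: components of {Bolt,Cap,Gear,Plate} -> Gizmo = 2*1 = 2.
Iteration 3: no further components; recursion stops.
SUM(total) = 1 + 3 + 2 + 5 + 3 + 2 = 16.

16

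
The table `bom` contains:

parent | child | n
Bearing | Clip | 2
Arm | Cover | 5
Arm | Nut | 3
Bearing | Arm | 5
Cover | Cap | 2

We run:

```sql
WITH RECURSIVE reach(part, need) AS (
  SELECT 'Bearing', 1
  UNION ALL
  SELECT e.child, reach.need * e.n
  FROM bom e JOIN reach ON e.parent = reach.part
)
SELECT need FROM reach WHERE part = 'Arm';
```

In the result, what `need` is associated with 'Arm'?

Base: (Bearing, need=1).
Iteration 1: components of {Bearing} -> Arm = 1*5 = 5, Clip = 1*2 = 2.
Iteration 2: components of {Arm,Clip} -> Cover = 5*5 = 25, Nut = 5*3 = 15.
Iteration 3: components of {Cover,Nut} -> Cap = 25*2 = 50.
Iteration 4: no further components; recursion stops.

5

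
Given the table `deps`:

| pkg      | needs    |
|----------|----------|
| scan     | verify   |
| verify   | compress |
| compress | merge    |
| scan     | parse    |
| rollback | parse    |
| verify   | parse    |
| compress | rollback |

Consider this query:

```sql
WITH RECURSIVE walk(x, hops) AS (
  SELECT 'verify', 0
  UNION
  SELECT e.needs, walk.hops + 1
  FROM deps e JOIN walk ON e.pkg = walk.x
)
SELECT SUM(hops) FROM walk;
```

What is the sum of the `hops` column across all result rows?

9

Base: (verify, hops=0).
Iteration 1: edges from {verify} -> (compress, hops=1), (parse, hops=1).
Iteration 2: edges from {compress,parse} -> (merge, hops=2), (rollback, hops=2).
Iteration 3: edges from {merge,rollback} -> (parse, hops=3).
Iteration 4: no outgoing edges from {parse}; recursion stops.
SUM(hops) = 0 + 1 + 1 + 2 + 2 + 3 = 9.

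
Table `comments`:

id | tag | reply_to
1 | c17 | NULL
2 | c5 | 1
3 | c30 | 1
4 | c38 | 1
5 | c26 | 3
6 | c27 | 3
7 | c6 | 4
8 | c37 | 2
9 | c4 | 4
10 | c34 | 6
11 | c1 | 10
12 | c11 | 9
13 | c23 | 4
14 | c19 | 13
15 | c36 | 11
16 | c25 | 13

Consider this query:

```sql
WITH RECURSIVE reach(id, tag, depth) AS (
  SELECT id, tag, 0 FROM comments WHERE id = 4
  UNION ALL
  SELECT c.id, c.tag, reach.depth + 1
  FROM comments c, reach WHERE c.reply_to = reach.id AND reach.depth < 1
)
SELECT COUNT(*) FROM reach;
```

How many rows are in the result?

Base: id=4 (c38) at depth 0.
Iteration 1: rows with reply_to in {4} -> c6 (id 7, depth 1), c4 (id 9, depth 1), c23 (id 13, depth 1).
Iteration 2: depth < 1 fails for all current rows; recursion stops.
Total rows emitted: 4.

4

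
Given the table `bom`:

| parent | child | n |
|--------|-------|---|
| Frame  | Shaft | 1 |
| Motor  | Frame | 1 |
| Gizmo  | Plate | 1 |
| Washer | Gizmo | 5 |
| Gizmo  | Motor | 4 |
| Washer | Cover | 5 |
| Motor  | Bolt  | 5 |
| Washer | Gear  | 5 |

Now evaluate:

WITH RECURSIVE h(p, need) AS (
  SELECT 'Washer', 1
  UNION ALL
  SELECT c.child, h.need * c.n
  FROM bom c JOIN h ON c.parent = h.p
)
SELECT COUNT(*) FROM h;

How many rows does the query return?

Base: (Washer, need=1).
Iteration 1: components of {Washer} -> Cover = 1*5 = 5, Gear = 1*5 = 5, Gizmo = 1*5 = 5.
Iteration 2: components of {Cover,Gear,Gizmo} -> Motor = 5*4 = 20, Plate = 5*1 = 5.
Iteration 3: components of {Motor,Plate} -> Bolt = 20*5 = 100, Frame = 20*1 = 20.
Iteration 4: components of {Bolt,Frame} -> Shaft = 20*1 = 20.
Iteration 5: no further components; recursion stops.
Total rows emitted: 9.

9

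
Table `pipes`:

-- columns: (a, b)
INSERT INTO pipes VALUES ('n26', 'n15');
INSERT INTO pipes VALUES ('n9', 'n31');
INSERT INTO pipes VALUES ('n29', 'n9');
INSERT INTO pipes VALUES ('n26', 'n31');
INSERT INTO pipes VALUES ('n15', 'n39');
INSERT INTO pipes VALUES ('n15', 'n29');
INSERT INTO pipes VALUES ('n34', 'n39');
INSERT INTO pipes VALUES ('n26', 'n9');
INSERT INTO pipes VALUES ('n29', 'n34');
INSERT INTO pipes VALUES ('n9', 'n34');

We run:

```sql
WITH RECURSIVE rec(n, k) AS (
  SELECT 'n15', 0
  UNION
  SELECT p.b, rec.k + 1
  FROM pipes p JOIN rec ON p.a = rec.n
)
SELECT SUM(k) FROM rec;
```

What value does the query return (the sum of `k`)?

19

Base: (n15, k=0).
Iteration 1: edges from {n15} -> (n29, k=1), (n39, k=1).
Iteration 2: edges from {n29,n39} -> (n34, k=2), (n9, k=2).
Iteration 3: edges from {n34,n9} -> (n31, k=3), (n34, k=3), (n39, k=3).
Iteration 4: edges from {n31,n34,n39} -> (n39, k=4).
Iteration 5: no outgoing edges from {n39}; recursion stops.
SUM(k) = 0 + 1 + 1 + 2 + 2 + 3 + 3 + 3 + 4 = 19.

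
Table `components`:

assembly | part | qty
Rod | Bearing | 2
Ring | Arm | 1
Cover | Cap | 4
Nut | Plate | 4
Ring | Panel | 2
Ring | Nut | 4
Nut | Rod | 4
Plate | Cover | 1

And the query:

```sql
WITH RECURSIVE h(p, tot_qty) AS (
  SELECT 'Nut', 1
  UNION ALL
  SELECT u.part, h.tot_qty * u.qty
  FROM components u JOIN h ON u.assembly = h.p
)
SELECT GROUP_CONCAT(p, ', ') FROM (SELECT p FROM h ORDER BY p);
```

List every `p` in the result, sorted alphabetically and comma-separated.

Bearing, Cap, Cover, Nut, Plate, Rod

Base: (Nut, tot_qty=1).
Iteration 1: components of {Nut} -> Plate = 1*4 = 4, Rod = 1*4 = 4.
Iteration 2: components of {Plate,Rod} -> Bearing = 4*2 = 8, Cover = 4*1 = 4.
Iteration 3: components of {Bearing,Cover} -> Cap = 4*4 = 16.
Iteration 4: no further components; recursion stops.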